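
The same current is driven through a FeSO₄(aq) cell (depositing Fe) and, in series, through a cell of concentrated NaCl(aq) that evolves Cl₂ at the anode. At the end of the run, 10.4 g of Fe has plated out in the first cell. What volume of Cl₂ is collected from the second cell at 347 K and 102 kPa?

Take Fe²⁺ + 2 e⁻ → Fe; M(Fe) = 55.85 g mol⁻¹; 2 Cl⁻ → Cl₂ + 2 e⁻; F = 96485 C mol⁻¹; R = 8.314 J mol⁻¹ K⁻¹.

n(Fe) = 10.4 / 55.85 = 0.1862 mol, so n(e⁻) = 2 × 0.1862 = 0.3724 mol.
The cells are in series, so the same 0.3724 mol of electrons passes through the second cell.
2 Cl⁻ → Cl₂ + 2 e⁻ — 2 mol e⁻ per mol Cl₂, so n(Cl₂) = 0.3724/2 = 0.1862 mol.
V = nRT/P = (0.1862 × 8.314 × 347) / (102 × 10³) = 0.00527 m³ = 5.27 L.

5.27 L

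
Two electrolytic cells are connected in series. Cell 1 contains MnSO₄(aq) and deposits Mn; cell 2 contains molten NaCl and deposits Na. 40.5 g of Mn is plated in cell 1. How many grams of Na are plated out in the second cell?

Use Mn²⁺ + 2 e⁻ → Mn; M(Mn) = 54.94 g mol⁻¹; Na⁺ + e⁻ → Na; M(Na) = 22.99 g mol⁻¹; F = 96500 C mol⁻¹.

33.9 g

n(Mn) = 40.5 / 54.94 = 0.7372 mol.
Since Mn²⁺ + 2 e⁻ → Mn, n(e⁻) passed = 2 × 0.7372 = 1.474 mol.
Cells in series carry the same charge, so the same 1.474 mol of electrons passes through cell 2.
Na⁺ + e⁻ → Na, so n(Na) = 1.474 / 1 = 1.474 mol.
m(Na) = 1.474 × 22.99 = 33.9 g.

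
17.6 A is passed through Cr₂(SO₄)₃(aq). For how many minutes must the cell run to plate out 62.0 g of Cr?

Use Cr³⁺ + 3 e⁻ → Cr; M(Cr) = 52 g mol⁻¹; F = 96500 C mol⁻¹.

n(Cr) = m/M = 62.0 / 52 = 1.192 mol.
Each Cr atom requires 3 electrons, so n(e⁻) = 3 × 1.192 = 3.577 mol.
Q = n(e⁻)·F = 3.577 × 96500 = 345200 C.
t = Q/I = 345200 / 17.60 A = 19610 s = 327 min.

327 min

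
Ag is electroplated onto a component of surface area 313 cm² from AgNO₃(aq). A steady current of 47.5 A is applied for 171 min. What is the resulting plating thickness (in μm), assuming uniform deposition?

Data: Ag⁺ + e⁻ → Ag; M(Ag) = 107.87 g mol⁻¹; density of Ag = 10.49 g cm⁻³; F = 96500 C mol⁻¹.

1660 μm

Q = I·t = 47.50 × 10260 = 487400 C; n(e⁻) = 5.050 mol.
n(Ag) = n(e⁻)/1 = 5.050 mol, so m = 5.050 × 107.87 = 544.8 g.
Volume = m/ρ = 544.8 / 10.49 = 51.93 cm³.
Thickness = V/A = 51.93 / 313 = 0.166 cm = 1660 μm.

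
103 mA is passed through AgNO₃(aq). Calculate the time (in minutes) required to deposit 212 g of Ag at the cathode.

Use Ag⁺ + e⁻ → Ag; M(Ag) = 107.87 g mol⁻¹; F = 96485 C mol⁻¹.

n(Ag) = m/M = 212 / 107.87 = 1.965 mol.
Each Ag atom requires 1 electron, so n(e⁻) = 1 × 1.965 = 1.965 mol.
Q = n(e⁻)·F = 1.965 × 96485 = 189600 C.
t = Q/I = 189600 / 0.1030 A = 1841000 s = 30700 min.

30700 min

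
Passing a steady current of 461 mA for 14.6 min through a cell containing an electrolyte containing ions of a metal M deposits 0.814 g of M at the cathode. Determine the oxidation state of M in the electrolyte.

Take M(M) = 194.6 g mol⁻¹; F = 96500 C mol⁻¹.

Q = I·t = 0.4610 A × 876.00 s = 403.8 C, so n(e⁻) = 403.8/96500 = 0.004185 mol.
n(M) deposited = 0.814 / 194.6 = 0.004183 mol.
Electrons per atom = n(e⁻)/n(M) = 0.004185 / 0.004183 = 1.00 ≈ 1, so the ion is M⁺.

+1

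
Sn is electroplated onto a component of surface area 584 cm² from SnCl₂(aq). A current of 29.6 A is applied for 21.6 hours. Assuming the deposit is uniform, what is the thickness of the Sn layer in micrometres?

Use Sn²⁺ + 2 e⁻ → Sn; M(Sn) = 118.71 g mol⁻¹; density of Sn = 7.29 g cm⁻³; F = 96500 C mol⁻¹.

Q = I·t = 29.60 × 77760 = 2302000 C; n(e⁻) = 23.85 mol.
n(Sn) = n(e⁻)/2 = 11.93 mol, so m = 11.93 × 118.71 = 1416 g.
Volume = m/ρ = 1416 / 7.29 = 194.2 cm³.
Thickness = V/A = 194.2 / 584 = 0.333 cm = 3330 μm.

3330 μm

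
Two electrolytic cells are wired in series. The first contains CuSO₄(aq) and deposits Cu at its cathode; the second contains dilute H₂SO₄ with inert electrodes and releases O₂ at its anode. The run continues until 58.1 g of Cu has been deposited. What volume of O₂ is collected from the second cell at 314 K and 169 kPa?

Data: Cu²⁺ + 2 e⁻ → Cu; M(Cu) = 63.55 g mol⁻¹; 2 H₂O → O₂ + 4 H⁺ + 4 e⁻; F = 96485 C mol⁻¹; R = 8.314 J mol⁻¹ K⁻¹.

7.06 L

n(Cu) = 58.1 / 63.55 = 0.9142 mol, so n(e⁻) = 2 × 0.9142 = 1.828 mol.
The cells are in series, so the same 1.828 mol of electrons passes through the second cell.
2 H₂O → O₂ + 4 H⁺ + 4 e⁻ — 4 mol e⁻ per mol O₂, so n(O₂) = 1.828/4 = 0.4571 mol.
V = nRT/P = (0.4571 × 8.314 × 314) / (169 × 10³) = 0.00706 m³ = 7.06 L.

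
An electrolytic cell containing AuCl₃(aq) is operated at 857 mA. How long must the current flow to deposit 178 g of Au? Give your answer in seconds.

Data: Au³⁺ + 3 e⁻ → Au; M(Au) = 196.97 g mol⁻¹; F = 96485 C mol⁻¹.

3.05 × 10⁵ s

n(Au) = m/M = 178 / 196.97 = 0.9037 mol.
Each Au atom requires 3 electrons, so n(e⁻) = 3 × 0.9037 = 2.711 mol.
Q = n(e⁻)·F = 2.711 × 96485 = 261600 C.
t = Q/I = 261600 / 0.8570 A = 305200 s.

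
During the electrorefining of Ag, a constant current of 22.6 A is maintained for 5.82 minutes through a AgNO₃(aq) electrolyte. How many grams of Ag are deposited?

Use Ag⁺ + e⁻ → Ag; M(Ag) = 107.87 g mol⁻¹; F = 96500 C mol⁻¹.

8.82 g

Q = I·t = 22.60 A × 349.20 s = 7892 C.
n(e⁻) = Q/F = 7892 / 96500 = 0.08178 mol.
Ag⁺ + e⁻ → Ag, so n(Ag) = n(e⁻)/1 = 0.08178 mol.
m = n·M = 0.08178 × 107.87 = 8.82 g.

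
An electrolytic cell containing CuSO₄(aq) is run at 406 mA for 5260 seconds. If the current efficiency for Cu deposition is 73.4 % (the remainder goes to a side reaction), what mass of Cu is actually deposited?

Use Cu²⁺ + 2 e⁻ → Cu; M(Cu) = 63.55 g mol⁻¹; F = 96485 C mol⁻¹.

0.516 g

Q = I·t = 0.4060 × 5260.0 = 2136 C.
n(e⁻) = 2136/96485 = 0.02213 mol; theoretically n(Cu) = 0.02213/2 = 0.01107 mol, m_theo = 0.7033 g.
At 73.4 % efficiency, m_actual = 0.734 × 0.7033 = 0.516 g.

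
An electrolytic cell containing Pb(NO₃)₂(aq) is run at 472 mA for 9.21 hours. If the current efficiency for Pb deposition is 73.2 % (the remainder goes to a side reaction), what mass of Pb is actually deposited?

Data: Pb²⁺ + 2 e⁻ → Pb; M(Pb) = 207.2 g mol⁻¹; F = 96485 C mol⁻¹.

12.3 g

Q = I·t = 0.4720 × 33156 = 15650 C.
n(e⁻) = 15650/96485 = 0.1622 mol; theoretically n(Pb) = 0.1622/2 = 0.08110 mol, m_theo = 16.80 g.
At 73.2 % efficiency, m_actual = 0.732 × 16.80 = 12.3 g.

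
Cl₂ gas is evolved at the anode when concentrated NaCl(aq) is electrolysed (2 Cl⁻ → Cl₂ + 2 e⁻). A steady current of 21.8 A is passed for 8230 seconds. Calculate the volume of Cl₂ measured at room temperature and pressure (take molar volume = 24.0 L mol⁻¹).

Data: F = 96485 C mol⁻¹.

22.3 L

Q = I·t = 21.80 A × 8230.0 s = 179400 C.
n(e⁻) = Q/F = 179400 / 96485 = 1.860 mol.
2 electrons are transferred per Cl₂ molecule, so n(Cl₂) = 1.860 / 2 = 0.9298 mol.
V = n × V_m = 0.9298 × 24.0 = 22.3 L.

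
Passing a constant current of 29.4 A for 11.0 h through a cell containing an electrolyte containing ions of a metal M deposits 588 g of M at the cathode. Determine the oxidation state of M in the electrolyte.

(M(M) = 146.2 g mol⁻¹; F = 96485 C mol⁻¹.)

Q = I·t = 29.40 A × 39600 s = 1164000 C, so n(e⁻) = 1164000/96485 = 12.07 mol.
n(M) deposited = 588 / 146.2 = 4.022 mol.
Electrons per atom = n(e⁻)/n(M) = 12.07 / 4.022 = 3.00 ≈ 3, so the ion is M³⁺.

+3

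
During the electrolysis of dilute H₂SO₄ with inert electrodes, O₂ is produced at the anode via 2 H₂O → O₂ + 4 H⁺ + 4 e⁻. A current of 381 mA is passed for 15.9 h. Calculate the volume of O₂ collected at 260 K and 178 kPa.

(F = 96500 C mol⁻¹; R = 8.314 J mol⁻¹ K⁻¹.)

0.686 L

Q = I·t = 0.3810 A × 57240 s = 21810 C.
n(e⁻) = Q/F = 21810 / 96500 = 0.2260 mol.
4 electrons are transferred per O₂ molecule, so n(O₂) = 0.2260 / 4 = 0.05650 mol.
V = nRT/P = (0.05650 × 8.314 × 260) / (178 × 10³ Pa) = 6.86 × 10⁻⁴ m³ = 0.686 L.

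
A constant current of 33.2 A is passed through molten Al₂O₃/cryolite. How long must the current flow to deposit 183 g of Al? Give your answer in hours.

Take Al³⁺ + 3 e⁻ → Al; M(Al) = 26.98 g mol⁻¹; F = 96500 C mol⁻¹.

n(Al) = m/M = 183 / 26.98 = 6.783 mol.
Each Al atom requires 3 electrons, so n(e⁻) = 3 × 6.783 = 20.35 mol.
Q = n(e⁻)·F = 20.35 × 96500 = 1964000 C.
t = Q/I = 1964000 / 33.20 A = 59150 s = 16.4 h.

16.4 h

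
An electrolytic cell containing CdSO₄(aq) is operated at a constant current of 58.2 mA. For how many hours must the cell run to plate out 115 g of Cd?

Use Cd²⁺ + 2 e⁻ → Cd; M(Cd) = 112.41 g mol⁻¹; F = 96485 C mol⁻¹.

942 h

n(Cd) = m/M = 115 / 112.41 = 1.023 mol.
Each Cd atom requires 2 electrons, so n(e⁻) = 2 × 1.023 = 2.046 mol.
Q = n(e⁻)·F = 2.046 × 96485 = 197400 C.
t = Q/I = 197400 / 0.05820 A = 3392000 s = 942 h.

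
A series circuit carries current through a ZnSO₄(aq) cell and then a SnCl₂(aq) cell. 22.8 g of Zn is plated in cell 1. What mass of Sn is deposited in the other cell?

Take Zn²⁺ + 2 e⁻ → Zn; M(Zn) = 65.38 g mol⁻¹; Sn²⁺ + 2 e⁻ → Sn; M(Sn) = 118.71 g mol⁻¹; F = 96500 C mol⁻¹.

n(Zn) = 22.8 / 65.38 = 0.3487 mol.
Since Zn²⁺ + 2 e⁻ → Zn, n(e⁻) passed = 2 × 0.3487 = 0.6975 mol.
Cells in series carry the same charge, so the same 0.6975 mol of electrons passes through cell 2.
Sn²⁺ + 2 e⁻ → Sn, so n(Sn) = 0.6975 / 2 = 0.3487 mol.
m(Sn) = 0.3487 × 118.71 = 41.4 g.

41.4 g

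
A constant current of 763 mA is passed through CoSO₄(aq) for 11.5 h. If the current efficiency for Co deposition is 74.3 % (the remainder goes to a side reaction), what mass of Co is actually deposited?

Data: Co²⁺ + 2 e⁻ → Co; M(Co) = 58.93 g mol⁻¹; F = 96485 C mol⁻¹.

Q = I·t = 0.7630 × 41400 = 31590 C.
n(e⁻) = 31590/96485 = 0.3274 mol; theoretically n(Co) = 0.3274/2 = 0.1637 mol, m_theo = 9.647 g.
At 74.3 % efficiency, m_actual = 0.743 × 9.647 = 7.17 g.

7.17 g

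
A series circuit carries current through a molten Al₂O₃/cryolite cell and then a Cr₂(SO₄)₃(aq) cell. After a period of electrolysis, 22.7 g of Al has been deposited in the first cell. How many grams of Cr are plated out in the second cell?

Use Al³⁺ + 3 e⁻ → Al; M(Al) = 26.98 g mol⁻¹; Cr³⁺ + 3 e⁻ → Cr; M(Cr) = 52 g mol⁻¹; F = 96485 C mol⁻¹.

43.8 g

n(Al) = 22.7 / 26.98 = 0.8414 mol.
Since Al³⁺ + 3 e⁻ → Al, n(e⁻) passed = 3 × 0.8414 = 2.524 mol.
Cells in series carry the same charge, so the same 2.524 mol of electrons passes through cell 2.
Cr³⁺ + 3 e⁻ → Cr, so n(Cr) = 2.524 / 3 = 0.8414 mol.
m(Cr) = 0.8414 × 52 = 43.8 g.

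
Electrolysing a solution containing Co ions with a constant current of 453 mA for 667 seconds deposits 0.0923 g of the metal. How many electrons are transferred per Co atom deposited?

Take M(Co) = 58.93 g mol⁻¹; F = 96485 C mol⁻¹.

Q = I·t = 0.4530 A × 667.00 s = 302.2 C, so n(e⁻) = 302.2/96485 = 0.003132 mol.
n(Co) deposited = 0.0923 / 58.93 = 0.001566 mol.
Electrons per atom = n(e⁻)/n(Co) = 0.003132 / 0.001566 = 2.00 ≈ 2, so the ion is Co²⁺.

2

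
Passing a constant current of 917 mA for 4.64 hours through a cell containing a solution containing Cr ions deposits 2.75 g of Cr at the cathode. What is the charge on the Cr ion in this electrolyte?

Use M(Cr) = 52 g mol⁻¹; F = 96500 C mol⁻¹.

Q = I·t = 0.9170 A × 16704 s = 15320 C, so n(e⁻) = 15320/96500 = 0.1587 mol.
n(Cr) deposited = 2.75 / 52 = 0.05288 mol.
Electrons per atom = n(e⁻)/n(Cr) = 0.1587 / 0.05288 = 3.00 ≈ 3, so the ion is Cr³⁺.

+3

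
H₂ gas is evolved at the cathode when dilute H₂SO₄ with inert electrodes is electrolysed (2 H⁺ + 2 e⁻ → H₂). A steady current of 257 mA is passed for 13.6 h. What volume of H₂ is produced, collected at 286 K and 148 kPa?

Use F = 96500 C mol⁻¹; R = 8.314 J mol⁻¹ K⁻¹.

Q = I·t = 0.2570 A × 48960 s = 12580 C.
n(e⁻) = Q/F = 12580 / 96500 = 0.1304 mol.
2 electrons are transferred per H₂ molecule, so n(H₂) = 0.1304 / 2 = 0.06520 mol.
V = nRT/P = (0.06520 × 8.314 × 286) / (148 × 10³ Pa) = 0.00105 m³ = 1.05 L.

1.05 L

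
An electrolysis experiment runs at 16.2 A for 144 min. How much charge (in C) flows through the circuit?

Q = I·t = 16.20 A × 8640.0 s = 1.40 × 10⁵ C.

1.40 × 10⁵ C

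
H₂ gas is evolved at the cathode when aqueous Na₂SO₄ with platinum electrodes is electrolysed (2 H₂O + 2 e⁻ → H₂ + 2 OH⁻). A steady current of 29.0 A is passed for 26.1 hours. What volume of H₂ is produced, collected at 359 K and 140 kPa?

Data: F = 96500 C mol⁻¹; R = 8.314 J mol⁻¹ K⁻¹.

Q = I·t = 29.00 A × 93960 s = 2725000 C.
n(e⁻) = Q/F = 2725000 / 96500 = 28.24 mol.
2 electrons are transferred per H₂ molecule, so n(H₂) = 28.24 / 2 = 14.12 mol.
V = nRT/P = (14.12 × 8.314 × 359) / (140 × 10³ Pa) = 0.301 m³ = 301 L.

301 L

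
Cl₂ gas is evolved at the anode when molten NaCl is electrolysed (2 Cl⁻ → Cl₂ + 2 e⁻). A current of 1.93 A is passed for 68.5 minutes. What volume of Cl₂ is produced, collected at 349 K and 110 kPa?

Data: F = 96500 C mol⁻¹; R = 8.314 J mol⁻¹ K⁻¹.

1.08 L

Q = I·t = 1.930 A × 4110.0 s = 7932 C.
n(e⁻) = Q/F = 7932 / 96500 = 0.08220 mol.
2 electrons are transferred per Cl₂ molecule, so n(Cl₂) = 0.08220 / 2 = 0.04110 mol.
V = nRT/P = (0.04110 × 8.314 × 349) / (110 × 10³ Pa) = 0.00108 m³ = 1.08 L.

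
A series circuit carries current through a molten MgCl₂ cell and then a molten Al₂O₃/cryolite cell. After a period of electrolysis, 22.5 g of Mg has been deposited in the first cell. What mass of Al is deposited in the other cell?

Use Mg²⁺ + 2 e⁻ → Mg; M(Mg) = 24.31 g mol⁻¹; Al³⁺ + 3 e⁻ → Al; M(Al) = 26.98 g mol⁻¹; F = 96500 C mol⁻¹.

16.6 g

n(Mg) = 22.5 / 24.31 = 0.9255 mol.
Since Mg²⁺ + 2 e⁻ → Mg, n(e⁻) passed = 2 × 0.9255 = 1.851 mol.
Cells in series carry the same charge, so the same 1.851 mol of electrons passes through cell 2.
Al³⁺ + 3 e⁻ → Al, so n(Al) = 1.851 / 3 = 0.6170 mol.
m(Al) = 0.6170 × 26.98 = 16.6 g.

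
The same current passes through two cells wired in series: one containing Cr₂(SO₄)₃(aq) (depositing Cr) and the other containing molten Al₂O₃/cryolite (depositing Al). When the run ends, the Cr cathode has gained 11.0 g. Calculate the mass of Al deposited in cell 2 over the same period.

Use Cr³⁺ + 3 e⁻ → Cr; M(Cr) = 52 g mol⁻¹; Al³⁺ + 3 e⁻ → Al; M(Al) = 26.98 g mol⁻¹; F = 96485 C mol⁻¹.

n(Cr) = 11.0 / 52 = 0.2115 mol.
Since Cr³⁺ + 3 e⁻ → Cr, n(e⁻) passed = 3 × 0.2115 = 0.6346 mol.
Cells in series carry the same charge, so the same 0.6346 mol of electrons passes through cell 2.
Al³⁺ + 3 e⁻ → Al, so n(Al) = 0.6346 / 3 = 0.2115 mol.
m(Al) = 0.2115 × 26.98 = 5.71 g.

5.71 g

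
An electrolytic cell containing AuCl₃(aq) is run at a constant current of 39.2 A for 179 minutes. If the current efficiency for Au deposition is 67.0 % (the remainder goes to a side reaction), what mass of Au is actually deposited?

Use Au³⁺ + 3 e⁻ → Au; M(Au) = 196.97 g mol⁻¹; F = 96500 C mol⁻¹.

192 g

Q = I·t = 39.20 × 10740 = 421000 C.
n(e⁻) = 421000/96500 = 4.363 mol; theoretically n(Au) = 4.363/3 = 1.454 mol, m_theo = 286.4 g.
At 67.0 % efficiency, m_actual = 0.670 × 286.4 = 192 g.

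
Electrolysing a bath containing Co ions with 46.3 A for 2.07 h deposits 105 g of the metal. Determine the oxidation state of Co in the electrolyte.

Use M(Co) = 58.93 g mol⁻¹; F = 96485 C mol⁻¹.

+2

Q = I·t = 46.30 A × 7452.0 s = 345000 C, so n(e⁻) = 345000/96485 = 3.576 mol.
n(Co) deposited = 105 / 58.93 = 1.782 mol.
Electrons per atom = n(e⁻)/n(Co) = 3.576 / 1.782 = 2.01 ≈ 2, so the ion is Co²⁺.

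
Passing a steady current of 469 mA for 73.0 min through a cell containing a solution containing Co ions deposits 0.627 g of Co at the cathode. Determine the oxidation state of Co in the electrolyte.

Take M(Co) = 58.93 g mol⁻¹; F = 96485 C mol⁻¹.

+2

Q = I·t = 0.4690 A × 4380.0 s = 2054 C, so n(e⁻) = 2054/96485 = 0.02129 mol.
n(Co) deposited = 0.627 / 58.93 = 0.01064 mol.
Electrons per atom = n(e⁻)/n(Co) = 0.02129 / 0.01064 = 2.00 ≈ 2, so the ion is Co²⁺.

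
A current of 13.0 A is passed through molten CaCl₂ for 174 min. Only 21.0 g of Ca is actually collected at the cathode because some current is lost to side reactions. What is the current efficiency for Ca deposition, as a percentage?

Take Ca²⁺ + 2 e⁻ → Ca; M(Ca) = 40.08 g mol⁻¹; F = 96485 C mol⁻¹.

74.5 %

Q = I·t = 13.00 × 10440 = 135700 C; n(e⁻) = 135700/96485 = 1.407 mol.
Theoretical n(Ca) = n(e⁻)/2 = 0.7033 mol, i.e. m_theo = 0.7033 × 40.08 = 28.19 g.
Efficiency = m_actual / m_theo = 21.0 / 28.19 = 74.5 %.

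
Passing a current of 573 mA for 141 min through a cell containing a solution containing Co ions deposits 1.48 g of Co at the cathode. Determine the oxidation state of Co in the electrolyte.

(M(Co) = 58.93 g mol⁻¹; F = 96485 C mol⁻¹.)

+2

Q = I·t = 0.5730 A × 8460.0 s = 4848 C, so n(e⁻) = 4848/96485 = 0.05024 mol.
n(Co) deposited = 1.48 / 58.93 = 0.02511 mol.
Electrons per atom = n(e⁻)/n(Co) = 0.05024 / 0.02511 = 2.00 ≈ 2, so the ion is Co²⁺.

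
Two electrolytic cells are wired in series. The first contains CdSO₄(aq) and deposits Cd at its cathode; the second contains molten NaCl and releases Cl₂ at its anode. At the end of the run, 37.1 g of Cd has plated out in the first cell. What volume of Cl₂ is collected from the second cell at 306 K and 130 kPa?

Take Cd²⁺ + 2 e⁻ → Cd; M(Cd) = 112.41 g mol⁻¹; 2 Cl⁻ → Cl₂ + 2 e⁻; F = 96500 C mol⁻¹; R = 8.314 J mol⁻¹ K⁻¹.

6.46 L

n(Cd) = 37.1 / 112.41 = 0.3300 mol, so n(e⁻) = 2 × 0.3300 = 0.6601 mol.
The cells are in series, so the same 0.6601 mol of electrons passes through the second cell.
2 Cl⁻ → Cl₂ + 2 e⁻ — 2 mol e⁻ per mol Cl₂, so n(Cl₂) = 0.6601/2 = 0.3300 mol.
V = nRT/P = (0.3300 × 8.314 × 306) / (130 × 10³) = 0.00646 m³ = 6.46 L.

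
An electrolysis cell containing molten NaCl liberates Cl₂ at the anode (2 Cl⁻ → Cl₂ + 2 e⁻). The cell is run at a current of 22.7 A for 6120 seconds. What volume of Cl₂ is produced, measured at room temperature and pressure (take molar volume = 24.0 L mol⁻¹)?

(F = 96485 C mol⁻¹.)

Q = I·t = 22.70 A × 6120.0 s = 138900 C.
n(e⁻) = Q/F = 138900 / 96485 = 1.440 mol.
2 electrons are transferred per Cl₂ molecule, so n(Cl₂) = 1.440 / 2 = 0.7199 mol.
V = n × V_m = 0.7199 × 24.0 = 17.3 L.

17.3 L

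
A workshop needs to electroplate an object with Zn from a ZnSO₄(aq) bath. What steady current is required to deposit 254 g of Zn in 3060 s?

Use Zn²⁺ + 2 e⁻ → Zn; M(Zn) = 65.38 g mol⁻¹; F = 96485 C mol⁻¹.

245 A

n(Zn) = 254 / 65.38 = 3.885 mol.
n(e⁻) = 2 × 3.885 = 7.770 mol.
Q = n(e⁻)·F = 7.770 × 96485 = 749700 C.
I = Q/t = 749700 / 3060.0 s = 245 A.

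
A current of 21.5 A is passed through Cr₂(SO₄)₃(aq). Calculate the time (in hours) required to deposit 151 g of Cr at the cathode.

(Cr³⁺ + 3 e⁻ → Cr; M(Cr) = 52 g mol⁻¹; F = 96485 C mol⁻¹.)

n(Cr) = m/M = 151 / 52 = 2.904 mol.
Each Cr atom requires 3 electrons, so n(e⁻) = 3 × 2.904 = 8.712 mol.
Q = n(e⁻)·F = 8.712 × 96485 = 840500 C.
t = Q/I = 840500 / 21.50 A = 39090 s = 10.9 h.

10.9 h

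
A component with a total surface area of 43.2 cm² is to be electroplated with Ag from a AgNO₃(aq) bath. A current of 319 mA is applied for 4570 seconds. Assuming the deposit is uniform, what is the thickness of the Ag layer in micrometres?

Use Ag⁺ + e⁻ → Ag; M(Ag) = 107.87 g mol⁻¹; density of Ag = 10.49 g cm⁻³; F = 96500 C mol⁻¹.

36.0 μm

Q = I·t = 0.3190 × 4570.0 = 1458 C; n(e⁻) = 0.01511 mol.
n(Ag) = n(e⁻)/1 = 0.01511 mol, so m = 0.01511 × 107.87 = 1.630 g.
Volume = m/ρ = 1.630 / 10.49 = 0.1553 cm³.
Thickness = V/A = 0.1553 / 43.2 = 0.00360 cm = 36.0 μm.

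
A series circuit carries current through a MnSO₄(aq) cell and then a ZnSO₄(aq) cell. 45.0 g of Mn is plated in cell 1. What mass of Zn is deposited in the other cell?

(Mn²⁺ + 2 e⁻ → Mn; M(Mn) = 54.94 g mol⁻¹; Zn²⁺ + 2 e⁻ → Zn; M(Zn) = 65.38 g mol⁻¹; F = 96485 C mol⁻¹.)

n(Mn) = 45.0 / 54.94 = 0.8191 mol.
Since Mn²⁺ + 2 e⁻ → Mn, n(e⁻) passed = 2 × 0.8191 = 1.638 mol.
Cells in series carry the same charge, so the same 1.638 mol of electrons passes through cell 2.
Zn²⁺ + 2 e⁻ → Zn, so n(Zn) = 1.638 / 2 = 0.8191 mol.
m(Zn) = 0.8191 × 65.38 = 53.6 g.

53.6 g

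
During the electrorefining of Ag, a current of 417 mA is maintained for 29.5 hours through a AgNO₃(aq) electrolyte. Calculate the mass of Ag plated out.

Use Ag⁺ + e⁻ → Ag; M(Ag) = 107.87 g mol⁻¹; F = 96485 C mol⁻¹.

Q = I·t = 0.4170 A × 106200 s = 44290 C.
n(e⁻) = Q/F = 44290 / 96485 = 0.4590 mol.
Ag⁺ + e⁻ → Ag, so n(Ag) = n(e⁻)/1 = 0.4590 mol.
m = n·M = 0.4590 × 107.87 = 49.5 g.

49.5 g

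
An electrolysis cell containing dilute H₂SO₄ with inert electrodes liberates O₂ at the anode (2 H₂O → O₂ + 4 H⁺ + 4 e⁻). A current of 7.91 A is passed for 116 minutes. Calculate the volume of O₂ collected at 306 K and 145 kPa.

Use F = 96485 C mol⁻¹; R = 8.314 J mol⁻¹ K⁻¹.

2.50 L

Q = I·t = 7.910 A × 6960.0 s = 55050 C.
n(e⁻) = Q/F = 55050 / 96485 = 0.5706 mol.
4 electrons are transferred per O₂ molecule, so n(O₂) = 0.5706 / 4 = 0.1426 mol.
V = nRT/P = (0.1426 × 8.314 × 306) / (145 × 10³ Pa) = 0.00250 m³ = 2.50 L.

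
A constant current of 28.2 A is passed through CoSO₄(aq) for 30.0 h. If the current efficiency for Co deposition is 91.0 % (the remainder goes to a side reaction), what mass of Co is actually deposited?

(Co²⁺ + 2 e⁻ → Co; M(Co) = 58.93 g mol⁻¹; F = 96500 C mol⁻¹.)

846 g

Q = I·t = 28.20 × 108000 = 3046000 C.
n(e⁻) = 3046000/96500 = 31.56 mol; theoretically n(Co) = 31.56/2 = 15.78 mol, m_theo = 929.9 g.
At 91.0 % efficiency, m_actual = 0.910 × 929.9 = 846 g.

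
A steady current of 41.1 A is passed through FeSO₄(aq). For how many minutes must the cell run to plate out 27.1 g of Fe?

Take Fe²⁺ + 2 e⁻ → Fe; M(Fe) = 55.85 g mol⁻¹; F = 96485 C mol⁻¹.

n(Fe) = m/M = 27.1 / 55.85 = 0.4852 mol.
Each Fe atom requires 2 electrons, so n(e⁻) = 2 × 0.4852 = 0.9705 mol.
Q = n(e⁻)·F = 0.9705 × 96485 = 93630 C.
t = Q/I = 93630 / 41.10 A = 2278 s = 38.0 min.

38.0 min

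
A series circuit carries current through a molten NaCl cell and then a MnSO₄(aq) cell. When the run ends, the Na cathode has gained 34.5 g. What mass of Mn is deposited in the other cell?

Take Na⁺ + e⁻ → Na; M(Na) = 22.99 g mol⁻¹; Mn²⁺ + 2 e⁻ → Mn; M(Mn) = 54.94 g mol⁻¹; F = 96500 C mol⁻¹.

41.2 g

n(Na) = 34.5 / 22.99 = 1.501 mol.
Since Na⁺ + e⁻ → Na, n(e⁻) passed = 1 × 1.501 = 1.501 mol.
Cells in series carry the same charge, so the same 1.501 mol of electrons passes through cell 2.
Mn²⁺ + 2 e⁻ → Mn, so n(Mn) = 1.501 / 2 = 0.7503 mol.
m(Mn) = 0.7503 × 54.94 = 41.2 g.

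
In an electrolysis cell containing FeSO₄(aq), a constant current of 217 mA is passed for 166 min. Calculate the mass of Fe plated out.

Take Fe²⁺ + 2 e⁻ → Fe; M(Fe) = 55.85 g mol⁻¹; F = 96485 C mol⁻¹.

Q = I·t = 0.2170 A × 9960.0 s = 2161 C.
n(e⁻) = Q/F = 2161 / 96485 = 0.02240 mol.
Fe²⁺ + 2 e⁻ → Fe, so n(Fe) = n(e⁻)/2 = 0.01120 mol.
m = n·M = 0.01120 × 55.85 = 0.626 g.

0.626 g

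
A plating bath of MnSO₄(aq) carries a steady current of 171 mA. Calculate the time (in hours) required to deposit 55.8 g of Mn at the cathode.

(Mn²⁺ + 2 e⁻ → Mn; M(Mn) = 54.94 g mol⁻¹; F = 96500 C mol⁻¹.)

n(Mn) = m/M = 55.8 / 54.94 = 1.016 mol.
Each Mn atom requires 2 electrons, so n(e⁻) = 2 × 1.016 = 2.031 mol.
Q = n(e⁻)·F = 2.031 × 96500 = 196000 C.
t = Q/I = 196000 / 0.1710 A = 1146000 s = 318 h.

318 h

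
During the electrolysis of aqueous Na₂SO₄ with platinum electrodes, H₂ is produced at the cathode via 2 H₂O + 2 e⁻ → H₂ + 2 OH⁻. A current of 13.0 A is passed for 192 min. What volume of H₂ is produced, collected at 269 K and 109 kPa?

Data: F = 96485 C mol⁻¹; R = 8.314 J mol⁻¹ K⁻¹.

15.9 L

Q = I·t = 13.00 A × 11520 s = 149800 C.
n(e⁻) = Q/F = 149800 / 96485 = 1.552 mol.
2 electrons are transferred per H₂ molecule, so n(H₂) = 1.552 / 2 = 0.7761 mol.
V = nRT/P = (0.7761 × 8.314 × 269) / (109 × 10³ Pa) = 0.0159 m³ = 15.9 L.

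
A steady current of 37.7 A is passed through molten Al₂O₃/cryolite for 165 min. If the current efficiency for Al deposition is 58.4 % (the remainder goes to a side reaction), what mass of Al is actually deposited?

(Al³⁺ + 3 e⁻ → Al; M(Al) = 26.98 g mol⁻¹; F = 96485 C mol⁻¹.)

Q = I·t = 37.70 × 9900.0 = 373200 C.
n(e⁻) = 373200/96485 = 3.868 mol; theoretically n(Al) = 3.868/3 = 1.289 mol, m_theo = 34.79 g.
At 58.4 % efficiency, m_actual = 0.584 × 34.79 = 20.3 g.

20.3 g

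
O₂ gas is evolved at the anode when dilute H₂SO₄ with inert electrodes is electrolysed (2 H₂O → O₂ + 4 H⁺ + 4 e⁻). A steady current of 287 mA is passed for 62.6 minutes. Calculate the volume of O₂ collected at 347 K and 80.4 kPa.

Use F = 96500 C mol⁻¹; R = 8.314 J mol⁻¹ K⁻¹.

0.100 L

Q = I·t = 0.2870 A × 3756.0 s = 1078 C.
n(e⁻) = Q/F = 1078 / 96500 = 0.01117 mol.
4 electrons are transferred per O₂ molecule, so n(O₂) = 0.01117 / 4 = 0.002793 mol.
V = nRT/P = (0.002793 × 8.314 × 347) / (80.4 × 10³ Pa) = 1.00 × 10⁻⁴ m³ = 0.100 L.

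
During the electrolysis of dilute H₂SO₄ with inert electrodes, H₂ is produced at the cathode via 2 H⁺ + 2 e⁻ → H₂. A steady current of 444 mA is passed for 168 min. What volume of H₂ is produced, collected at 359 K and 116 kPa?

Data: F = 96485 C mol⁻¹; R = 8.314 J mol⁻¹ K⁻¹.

Q = I·t = 0.4440 A × 10080 s = 4476 C.
n(e⁻) = Q/F = 4476 / 96485 = 0.04639 mol.
2 electrons are transferred per H₂ molecule, so n(H₂) = 0.04639 / 2 = 0.02319 mol.
V = nRT/P = (0.02319 × 8.314 × 359) / (116 × 10³ Pa) = 5.97 × 10⁻⁴ m³ = 0.597 L.

0.597 L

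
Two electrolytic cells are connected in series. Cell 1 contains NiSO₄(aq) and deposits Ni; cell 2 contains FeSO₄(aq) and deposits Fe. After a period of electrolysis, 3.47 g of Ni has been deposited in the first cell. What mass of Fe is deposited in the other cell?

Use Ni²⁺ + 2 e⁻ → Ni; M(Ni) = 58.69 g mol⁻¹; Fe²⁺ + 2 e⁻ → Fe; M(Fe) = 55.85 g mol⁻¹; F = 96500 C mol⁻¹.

n(Ni) = 3.47 / 58.69 = 0.05912 mol.
Since Ni²⁺ + 2 e⁻ → Ni, n(e⁻) passed = 2 × 0.05912 = 0.1182 mol.
Cells in series carry the same charge, so the same 0.1182 mol of electrons passes through cell 2.
Fe²⁺ + 2 e⁻ → Fe, so n(Fe) = 0.1182 / 2 = 0.05912 mol.
m(Fe) = 0.05912 × 55.85 = 3.30 g.

3.30 g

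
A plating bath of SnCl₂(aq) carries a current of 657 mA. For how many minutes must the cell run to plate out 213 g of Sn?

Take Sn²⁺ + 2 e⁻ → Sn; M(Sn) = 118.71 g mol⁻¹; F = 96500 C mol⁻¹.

n(Sn) = m/M = 213 / 118.71 = 1.794 mol.
Each Sn atom requires 2 electrons, so n(e⁻) = 2 × 1.794 = 3.589 mol.
Q = n(e⁻)·F = 3.589 × 96500 = 346300 C.
t = Q/I = 346300 / 0.6570 A = 527100 s = 8780 min.

8780 min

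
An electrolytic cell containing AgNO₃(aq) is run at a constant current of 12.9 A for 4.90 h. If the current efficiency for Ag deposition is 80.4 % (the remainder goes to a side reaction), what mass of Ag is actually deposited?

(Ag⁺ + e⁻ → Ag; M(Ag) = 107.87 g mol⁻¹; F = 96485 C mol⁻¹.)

Q = I·t = 12.90 × 17640 = 227600 C.
n(e⁻) = 227600/96485 = 2.358 mol; theoretically n(Ag) = 2.358/1 = 2.358 mol, m_theo = 254.4 g.
At 80.4 % efficiency, m_actual = 0.804 × 254.4 = 205 g.

205 g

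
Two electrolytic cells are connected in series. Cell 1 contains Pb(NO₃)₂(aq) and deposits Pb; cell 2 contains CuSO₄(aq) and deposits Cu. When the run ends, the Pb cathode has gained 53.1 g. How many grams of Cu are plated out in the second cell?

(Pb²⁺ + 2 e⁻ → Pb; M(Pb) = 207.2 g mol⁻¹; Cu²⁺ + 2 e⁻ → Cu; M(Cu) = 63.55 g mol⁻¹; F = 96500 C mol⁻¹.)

16.3 g

n(Pb) = 53.1 / 207.2 = 0.2563 mol.
Since Pb²⁺ + 2 e⁻ → Pb, n(e⁻) passed = 2 × 0.2563 = 0.5125 mol.
Cells in series carry the same charge, so the same 0.5125 mol of electrons passes through cell 2.
Cu²⁺ + 2 e⁻ → Cu, so n(Cu) = 0.5125 / 2 = 0.2563 mol.
m(Cu) = 0.2563 × 63.55 = 16.3 g.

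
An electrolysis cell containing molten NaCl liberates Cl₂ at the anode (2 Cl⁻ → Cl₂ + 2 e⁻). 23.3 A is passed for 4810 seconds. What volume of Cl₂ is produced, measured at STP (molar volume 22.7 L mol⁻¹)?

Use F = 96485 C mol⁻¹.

13.2 L

Q = I·t = 23.30 A × 4810.0 s = 112100 C.
n(e⁻) = Q/F = 112100 / 96485 = 1.162 mol.
2 electrons are transferred per Cl₂ molecule, so n(Cl₂) = 1.162 / 2 = 0.5808 mol.
V = n × V_m = 0.5808 × 22.7 = 13.2 L.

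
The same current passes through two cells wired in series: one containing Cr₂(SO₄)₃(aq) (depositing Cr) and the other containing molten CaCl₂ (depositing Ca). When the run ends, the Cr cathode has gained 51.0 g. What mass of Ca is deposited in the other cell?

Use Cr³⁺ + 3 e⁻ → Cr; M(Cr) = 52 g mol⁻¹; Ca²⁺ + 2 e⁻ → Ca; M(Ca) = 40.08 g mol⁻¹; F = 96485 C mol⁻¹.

n(Cr) = 51.0 / 52 = 0.9808 mol.
Since Cr³⁺ + 3 e⁻ → Cr, n(e⁻) passed = 3 × 0.9808 = 2.942 mol.
Cells in series carry the same charge, so the same 2.942 mol of electrons passes through cell 2.
Ca²⁺ + 2 e⁻ → Ca, so n(Ca) = 2.942 / 2 = 1.471 mol.
m(Ca) = 1.471 × 40.08 = 59.0 g.

59.0 g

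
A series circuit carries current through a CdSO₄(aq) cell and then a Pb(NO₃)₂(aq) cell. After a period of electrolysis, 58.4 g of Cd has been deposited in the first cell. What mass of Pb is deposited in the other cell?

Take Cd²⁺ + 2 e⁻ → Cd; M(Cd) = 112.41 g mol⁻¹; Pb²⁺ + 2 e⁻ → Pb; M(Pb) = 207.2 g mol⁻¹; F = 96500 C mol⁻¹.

n(Cd) = 58.4 / 112.41 = 0.5195 mol.
Since Cd²⁺ + 2 e⁻ → Cd, n(e⁻) passed = 2 × 0.5195 = 1.039 mol.
Cells in series carry the same charge, so the same 1.039 mol of electrons passes through cell 2.
Pb²⁺ + 2 e⁻ → Pb, so n(Pb) = 1.039 / 2 = 0.5195 mol.
m(Pb) = 0.5195 × 207.2 = 108 g.

108 g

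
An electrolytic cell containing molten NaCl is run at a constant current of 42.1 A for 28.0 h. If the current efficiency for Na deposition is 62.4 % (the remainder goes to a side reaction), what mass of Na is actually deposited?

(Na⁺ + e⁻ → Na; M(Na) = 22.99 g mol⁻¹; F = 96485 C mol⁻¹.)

Q = I·t = 42.10 × 100800 = 4244000 C.
n(e⁻) = 4244000/96485 = 43.98 mol; theoretically n(Na) = 43.98/1 = 43.98 mol, m_theo = 1011 g.
At 62.4 % efficiency, m_actual = 0.624 × 1011 = 631 g.

631 g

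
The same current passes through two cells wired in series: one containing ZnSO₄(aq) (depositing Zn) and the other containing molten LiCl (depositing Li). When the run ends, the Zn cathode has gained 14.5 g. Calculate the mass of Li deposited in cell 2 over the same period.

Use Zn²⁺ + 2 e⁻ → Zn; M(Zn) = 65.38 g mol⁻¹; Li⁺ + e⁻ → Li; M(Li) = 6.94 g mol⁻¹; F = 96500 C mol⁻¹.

n(Zn) = 14.5 / 65.38 = 0.2218 mol.
Since Zn²⁺ + 2 e⁻ → Zn, n(e⁻) passed = 2 × 0.2218 = 0.4436 mol.
Cells in series carry the same charge, so the same 0.4436 mol of electrons passes through cell 2.
Li⁺ + e⁻ → Li, so n(Li) = 0.4436 / 1 = 0.4436 mol.
m(Li) = 0.4436 × 6.94 = 3.08 g.

3.08 g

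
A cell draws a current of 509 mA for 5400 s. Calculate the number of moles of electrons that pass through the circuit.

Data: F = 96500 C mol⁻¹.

Q = I·t = 0.5090 A × 5400.0 s = 2749 C.
n(e⁻) = Q/F = 2749 / 96500 = 0.0285 mol.

0.0285 mol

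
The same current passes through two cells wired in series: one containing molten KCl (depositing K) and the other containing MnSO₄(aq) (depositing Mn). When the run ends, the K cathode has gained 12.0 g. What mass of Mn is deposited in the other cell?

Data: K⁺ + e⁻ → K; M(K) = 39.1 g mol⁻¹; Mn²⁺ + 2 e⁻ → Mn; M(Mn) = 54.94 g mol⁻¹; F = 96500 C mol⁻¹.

8.43 g

n(K) = 12.0 / 39.1 = 0.3069 mol.
Since K⁺ + e⁻ → K, n(e⁻) passed = 1 × 0.3069 = 0.3069 mol.
Cells in series carry the same charge, so the same 0.3069 mol of electrons passes through cell 2.
Mn²⁺ + 2 e⁻ → Mn, so n(Mn) = 0.3069 / 2 = 0.1535 mol.
m(Mn) = 0.1535 × 54.94 = 8.43 g.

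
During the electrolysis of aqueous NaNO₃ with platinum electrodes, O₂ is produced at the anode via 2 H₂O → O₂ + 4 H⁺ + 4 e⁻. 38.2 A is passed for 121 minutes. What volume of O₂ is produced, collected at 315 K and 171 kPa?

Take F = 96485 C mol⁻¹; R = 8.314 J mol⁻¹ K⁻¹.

11.0 L

Q = I·t = 38.20 A × 7260.0 s = 277300 C.
n(e⁻) = Q/F = 277300 / 96485 = 2.874 mol.
4 electrons are transferred per O₂ molecule, so n(O₂) = 2.874 / 4 = 0.7186 mol.
V = nRT/P = (0.7186 × 8.314 × 315) / (171 × 10³ Pa) = 0.0110 m³ = 11.0 L.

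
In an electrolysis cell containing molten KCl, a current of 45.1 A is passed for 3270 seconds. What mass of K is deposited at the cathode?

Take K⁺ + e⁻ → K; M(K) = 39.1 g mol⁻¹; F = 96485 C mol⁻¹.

Q = I·t = 45.10 A × 3270.0 s = 147500 C.
n(e⁻) = Q/F = 147500 / 96485 = 1.528 mol.
K⁺ + e⁻ → K, so n(K) = n(e⁻)/1 = 1.528 mol.
m = n·M = 1.528 × 39.1 = 59.8 g.

59.8 g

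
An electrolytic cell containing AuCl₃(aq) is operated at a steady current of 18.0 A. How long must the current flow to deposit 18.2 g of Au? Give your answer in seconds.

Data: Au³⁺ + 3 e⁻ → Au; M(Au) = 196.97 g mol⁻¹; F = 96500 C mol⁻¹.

n(Au) = m/M = 18.2 / 196.97 = 0.09240 mol.
Each Au atom requires 3 electrons, so n(e⁻) = 3 × 0.09240 = 0.2772 mol.
Q = n(e⁻)·F = 0.2772 × 96500 = 26750 C.
t = Q/I = 26750 / 18.00 A = 1486 s.

1490 s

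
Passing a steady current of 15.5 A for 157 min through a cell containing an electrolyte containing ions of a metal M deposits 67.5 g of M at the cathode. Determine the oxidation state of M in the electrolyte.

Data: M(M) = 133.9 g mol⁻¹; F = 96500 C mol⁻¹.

+3

Q = I·t = 15.50 A × 9420.0 s = 146000 C, so n(e⁻) = 146000/96500 = 1.513 mol.
n(M) deposited = 67.5 / 133.9 = 0.5041 mol.
Electrons per atom = n(e⁻)/n(M) = 1.513 / 0.5041 = 3.00 ≈ 3, so the ion is M³⁺.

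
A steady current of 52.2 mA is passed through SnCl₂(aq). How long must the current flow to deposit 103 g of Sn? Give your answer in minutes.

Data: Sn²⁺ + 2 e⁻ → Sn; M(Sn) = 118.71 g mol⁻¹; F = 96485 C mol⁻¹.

53500 min

n(Sn) = m/M = 103 / 118.71 = 0.8677 mol.
Each Sn atom requires 2 electrons, so n(e⁻) = 2 × 0.8677 = 1.735 mol.
Q = n(e⁻)·F = 1.735 × 96485 = 167400 C.
t = Q/I = 167400 / 0.05220 A = 3208000 s = 53500 min.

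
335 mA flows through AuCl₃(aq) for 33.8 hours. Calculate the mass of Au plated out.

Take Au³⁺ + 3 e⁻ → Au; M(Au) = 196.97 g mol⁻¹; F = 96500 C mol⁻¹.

Q = I·t = 0.3350 A × 121680 s = 40760 C.
n(e⁻) = Q/F = 40760 / 96500 = 0.4224 mol.
Au³⁺ + 3 e⁻ → Au, so n(Au) = n(e⁻)/3 = 0.1408 mol.
m = n·M = 0.1408 × 196.97 = 27.7 g.

27.7 g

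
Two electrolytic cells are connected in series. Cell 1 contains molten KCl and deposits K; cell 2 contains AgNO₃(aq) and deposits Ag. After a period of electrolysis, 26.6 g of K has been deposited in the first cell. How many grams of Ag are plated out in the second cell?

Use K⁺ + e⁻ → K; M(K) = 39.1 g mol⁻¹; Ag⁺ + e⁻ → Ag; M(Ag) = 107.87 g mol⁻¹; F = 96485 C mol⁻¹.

73.4 g

n(K) = 26.6 / 39.1 = 0.6803 mol.
Since K⁺ + e⁻ → K, n(e⁻) passed = 1 × 0.6803 = 0.6803 mol.
Cells in series carry the same charge, so the same 0.6803 mol of electrons passes through cell 2.
Ag⁺ + e⁻ → Ag, so n(Ag) = 0.6803 / 1 = 0.6803 mol.
m(Ag) = 0.6803 × 107.87 = 73.4 g.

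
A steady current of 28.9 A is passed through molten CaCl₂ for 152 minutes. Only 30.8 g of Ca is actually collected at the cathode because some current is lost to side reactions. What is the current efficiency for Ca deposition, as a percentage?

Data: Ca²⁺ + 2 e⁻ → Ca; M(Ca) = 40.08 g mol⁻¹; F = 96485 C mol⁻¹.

Q = I·t = 28.90 × 9120.0 = 263600 C; n(e⁻) = 263600/96485 = 2.732 mol.
Theoretical n(Ca) = n(e⁻)/2 = 1.366 mol, i.e. m_theo = 1.366 × 40.08 = 54.74 g.
Efficiency = m_actual / m_theo = 30.8 / 54.74 = 56.3 %.

56.3 %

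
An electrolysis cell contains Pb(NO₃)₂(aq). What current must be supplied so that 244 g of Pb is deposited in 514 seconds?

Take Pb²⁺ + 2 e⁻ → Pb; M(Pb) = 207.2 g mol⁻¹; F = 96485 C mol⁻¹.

n(Pb) = 244 / 207.2 = 1.178 mol.
n(e⁻) = 2 × 1.178 = 2.355 mol.
Q = n(e⁻)·F = 2.355 × 96485 = 227200 C.
I = Q/t = 227200 / 514.00 s = 442 A.

442 A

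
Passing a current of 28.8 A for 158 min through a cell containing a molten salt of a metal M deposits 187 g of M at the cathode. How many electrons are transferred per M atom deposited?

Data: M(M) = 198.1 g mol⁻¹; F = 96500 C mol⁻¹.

3

Q = I·t = 28.80 A × 9480.0 s = 273000 C, so n(e⁻) = 273000/96500 = 2.829 mol.
n(M) deposited = 187 / 198.1 = 0.9440 mol.
Electrons per atom = n(e⁻)/n(M) = 2.829 / 0.9440 = 3.00 ≈ 3, so the ion is M³⁺.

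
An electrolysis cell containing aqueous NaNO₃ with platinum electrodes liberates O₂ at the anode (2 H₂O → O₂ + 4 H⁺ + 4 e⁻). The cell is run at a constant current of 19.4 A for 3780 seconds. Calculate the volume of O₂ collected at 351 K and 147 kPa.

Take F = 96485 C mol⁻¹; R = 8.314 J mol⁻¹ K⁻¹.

3.77 L

Q = I·t = 19.40 A × 3780.0 s = 73330 C.
n(e⁻) = Q/F = 73330 / 96485 = 0.7600 mol.
4 electrons are transferred per O₂ molecule, so n(O₂) = 0.7600 / 4 = 0.1900 mol.
V = nRT/P = (0.1900 × 8.314 × 351) / (147 × 10³ Pa) = 0.00377 m³ = 3.77 L.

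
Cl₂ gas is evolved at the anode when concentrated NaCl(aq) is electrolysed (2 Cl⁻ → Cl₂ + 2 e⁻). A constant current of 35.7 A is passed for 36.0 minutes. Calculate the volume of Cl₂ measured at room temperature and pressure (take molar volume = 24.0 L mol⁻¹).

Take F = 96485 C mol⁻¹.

Q = I·t = 35.70 A × 2160.0 s = 77110 C.
n(e⁻) = Q/F = 77110 / 96485 = 0.7992 mol.
2 electrons are transferred per Cl₂ molecule, so n(Cl₂) = 0.7992 / 2 = 0.3996 mol.
V = n × V_m = 0.3996 × 24.0 = 9.59 L.

9.59 L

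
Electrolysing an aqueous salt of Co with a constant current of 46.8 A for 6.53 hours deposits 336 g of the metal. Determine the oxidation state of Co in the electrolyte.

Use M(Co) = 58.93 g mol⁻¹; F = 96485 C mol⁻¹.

+2

Q = I·t = 46.80 A × 23508 s = 1100000 C, so n(e⁻) = 1100000/96485 = 11.40 mol.
n(Co) deposited = 336 / 58.93 = 5.702 mol.
Electrons per atom = n(e⁻)/n(Co) = 11.40 / 5.702 = 2.00 ≈ 2, so the ion is Co²⁺.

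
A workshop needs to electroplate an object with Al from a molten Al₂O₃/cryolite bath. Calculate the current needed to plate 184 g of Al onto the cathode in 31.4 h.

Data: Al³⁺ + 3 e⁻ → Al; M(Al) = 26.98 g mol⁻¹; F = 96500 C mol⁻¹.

n(Al) = 184 / 26.98 = 6.820 mol.
n(e⁻) = 3 × 6.820 = 20.46 mol.
Q = n(e⁻)·F = 20.46 × 96500 = 1974000 C.
I = Q/t = 1974000 / 113040 s = 17.5 A.

17.5 A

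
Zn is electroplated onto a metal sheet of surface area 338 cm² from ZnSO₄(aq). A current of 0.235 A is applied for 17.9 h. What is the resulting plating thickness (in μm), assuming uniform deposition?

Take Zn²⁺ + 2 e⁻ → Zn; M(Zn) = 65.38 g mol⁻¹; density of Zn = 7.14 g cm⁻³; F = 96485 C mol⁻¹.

Q = I·t = 0.2350 × 64440 = 15140 C; n(e⁻) = 0.1570 mol.
n(Zn) = n(e⁻)/2 = 0.07848 mol, so m = 0.07848 × 65.38 = 5.131 g.
Volume = m/ρ = 5.131 / 7.14 = 0.7186 cm³.
Thickness = V/A = 0.7186 / 338 = 0.00213 cm = 21.3 μm.

21.3 μm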